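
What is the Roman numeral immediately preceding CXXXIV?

CXXXIV = 134; previous is 133

CXXXIII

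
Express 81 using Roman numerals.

Convert 81 to Roman numerals:
  81 contains 1×50 (L)
  31 contains 3×10 (XXX)
  1 contains 1×1 (I)

LXXXI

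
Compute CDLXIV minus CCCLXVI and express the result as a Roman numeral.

CDLXIV = 464
CCCLXVI = 366
464 - 366 = 98

XCVIII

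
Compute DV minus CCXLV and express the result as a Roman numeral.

DV = 505
CCXLV = 245
505 - 245 = 260

CCLX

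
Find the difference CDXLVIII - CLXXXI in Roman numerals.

CDXLVIII = 448
CLXXXI = 181
448 - 181 = 267

CCLXVII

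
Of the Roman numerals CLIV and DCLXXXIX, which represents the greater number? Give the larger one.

CLIV = 154
DCLXXXIX = 689
689 is larger

DCLXXXIX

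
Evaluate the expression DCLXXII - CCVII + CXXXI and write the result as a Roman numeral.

DCLXXII = 672, CCVII = 207, CXXXI = 131
672 - 207 = 465
465 + 131 = 596

DXCVI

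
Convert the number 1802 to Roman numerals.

Convert 1802 to Roman numerals:
  1802 contains 1×1000 (M)
  802 contains 1×500 (D)
  302 contains 3×100 (CCC)
  2 contains 2×1 (II)

MDCCCII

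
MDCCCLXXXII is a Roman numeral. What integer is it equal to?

MDCCCLXXXII: M=1000, D=500, C=100, C=100, C=100, L=50, X=10, X=10, X=10, I=1, I=1
1000 + 500 + 100 + 100 + 100 + 50 + 10 + 10 + 10 + 1 + 1 = 1882

1882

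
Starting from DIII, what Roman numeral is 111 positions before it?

DIII = 503
503 - 111 = 392

CCCXCII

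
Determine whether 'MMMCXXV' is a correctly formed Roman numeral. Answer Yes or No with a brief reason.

'MMMCXXV': Check the rules: uses only the symbols I, V, X, L, C, D, M; no symbol is repeated more than three times in a row; V, L and D each appear at most once; no smaller symbol precedes a larger one (values never increase from left to right). Value: M (1000) + M (1000) + M (1000) + C (100) + X (10) + X (10) + V (5) = 3125. So it is a valid standard Roman numeral.

Yes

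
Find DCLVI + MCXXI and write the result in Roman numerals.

DCLVI = 656
MCXXI = 1121
656 + 1121 = 1777

MDCCLXXVII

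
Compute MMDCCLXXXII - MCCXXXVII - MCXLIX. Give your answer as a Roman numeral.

MMDCCLXXXII = 2782, MCCXXXVII = 1237, MCXLIX = 1149
2782 - 1237 = 1545
1545 - 1149 = 396

CCCXCVI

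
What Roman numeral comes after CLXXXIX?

CLXXXIX = 189; next is 190

CXC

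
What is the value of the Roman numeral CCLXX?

CCLXX: C=100, C=100, L=50, X=10, X=10
100 + 100 + 50 + 10 + 10 = 270

270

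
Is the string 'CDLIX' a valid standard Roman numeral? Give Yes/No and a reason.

'CDLIX': Check the rules: uses only the symbols I, V, X, L, C, D, M; no symbol is repeated more than three times in a row; V, L and D each appear at most once; the only places a smaller symbol precedes a larger one are the allowed subtractive pairs CD, IX, the symbol right after such a pair (if any) is smaller than the pair's first symbol, and otherwise the values never increase from left to right. Value: CD (400) + L (50) + IX (9) = 459. So it is a valid standard Roman numeral.

Yes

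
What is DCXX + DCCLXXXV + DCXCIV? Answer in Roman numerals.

DCXX = 620, DCCLXXXV = 785, DCXCIV = 694
620 + 785 = 1405
1405 + 694 = 2099

MMXCIX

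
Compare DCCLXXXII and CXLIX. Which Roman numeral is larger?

DCCLXXXII = 782
CXLIX = 149
782 is larger

DCCLXXXII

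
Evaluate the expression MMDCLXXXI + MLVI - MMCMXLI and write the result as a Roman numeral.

MMDCLXXXI = 2681, MLVI = 1056, MMCMXLI = 2941
2681 + 1056 = 3737
3737 - 2941 = 796

DCCXCVI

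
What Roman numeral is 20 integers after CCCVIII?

CCCVIII = 308
308 + 20 = 328

CCCXXVIII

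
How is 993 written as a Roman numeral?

Convert 993 to Roman numerals:
  993 contains 1×900 (CM)
  93 contains 1×90 (XC)
  3 contains 3×1 (III)

CMXCIII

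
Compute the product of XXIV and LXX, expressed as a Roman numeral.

XXIV = 24
LXX = 70
24 × 70 = 1680

MDCLXXX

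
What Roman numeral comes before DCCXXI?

DCCXXI = 721; previous is 720

DCCXX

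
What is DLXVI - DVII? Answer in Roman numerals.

DLXVI = 566
DVII = 507
566 - 507 = 59

LIX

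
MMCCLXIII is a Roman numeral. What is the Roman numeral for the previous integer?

MMCCLXIII = 2263; previous is 2262

MMCCLXII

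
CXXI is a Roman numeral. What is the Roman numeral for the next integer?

CXXI = 121; next is 122

CXXII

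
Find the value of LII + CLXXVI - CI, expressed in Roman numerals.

LII = 52, CLXXVI = 176, CI = 101
52 + 176 = 228
228 - 101 = 127

CXXVII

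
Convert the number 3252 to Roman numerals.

Convert 3252 to Roman numerals:
  3252 contains 3×1000 (MMM)
  252 contains 2×100 (CC)
  52 contains 1×50 (L)
  2 contains 2×1 (II)

MMMCCLII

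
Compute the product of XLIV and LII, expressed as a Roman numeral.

XLIV = 44
LII = 52
44 × 52 = 2288

MMCCLXXXVIII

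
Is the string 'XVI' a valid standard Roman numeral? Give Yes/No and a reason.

'XVI': Check the rules: uses only the symbols I, V, X, L, C, D, M; no symbol is repeated more than three times in a row; V, L and D each appear at most once; no smaller symbol precedes a larger one (values never increase from left to right). Value: X (10) + V (5) + I (1) = 16. So it is a valid standard Roman numeral.

Yes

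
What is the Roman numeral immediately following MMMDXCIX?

MMMDXCIX = 3599, so the next integer is 3599 + 1 = 3600

MMMDC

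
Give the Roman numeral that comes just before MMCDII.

MMCDII = 2402; previous is 2401

MMCDI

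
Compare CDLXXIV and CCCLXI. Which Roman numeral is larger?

CDLXXIV = 474
CCCLXI = 361
474 is larger

CDLXXIV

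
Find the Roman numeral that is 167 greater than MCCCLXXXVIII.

MCCCLXXXVIII = 1388
1388 + 167 = 1555

MDLV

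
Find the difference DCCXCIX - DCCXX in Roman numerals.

DCCXCIX = 799
DCCXX = 720
799 - 720 = 79

LXXIX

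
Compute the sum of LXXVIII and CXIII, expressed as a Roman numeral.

LXXVIII = 78
CXIII = 113
78 + 113 = 191

CXCI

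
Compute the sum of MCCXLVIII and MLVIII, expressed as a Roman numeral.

MCCXLVIII = 1248
MLVIII = 1058
1248 + 1058 = 2306

MMCCCVI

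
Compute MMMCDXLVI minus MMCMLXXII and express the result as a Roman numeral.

MMMCDXLVI = 3446
MMCMLXXII = 2972
3446 - 2972 = 474

CDLXXIV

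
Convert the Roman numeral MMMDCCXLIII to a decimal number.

MMMDCCXLIII: M=1000, M=1000, M=1000, D=500, C=100, C=100, XL=40, I=1, I=1, I=1
1000 + 1000 + 1000 + 500 + 100 + 100 + 40 + 1 + 1 + 1 = 3743

3743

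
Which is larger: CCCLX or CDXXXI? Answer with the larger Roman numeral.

CCCLX = 360
CDXXXI = 431
431 is larger

CDXXXI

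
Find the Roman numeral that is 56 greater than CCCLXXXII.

CCCLXXXII = 382
382 + 56 = 438

CDXXXVIII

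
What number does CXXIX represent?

CXXIX: C=100, X=10, X=10, IX=9
100 + 10 + 10 + 9 = 129

129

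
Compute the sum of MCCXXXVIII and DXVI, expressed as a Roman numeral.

MCCXXXVIII = 1238
DXVI = 516
1238 + 516 = 1754

MDCCLIV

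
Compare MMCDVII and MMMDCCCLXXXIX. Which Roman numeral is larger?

MMCDVII = 2407
MMMDCCCLXXXIX = 3889
3889 is larger

MMMDCCCLXXXIX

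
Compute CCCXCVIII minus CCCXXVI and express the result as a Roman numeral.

CCCXCVIII = 398
CCCXXVI = 326
398 - 326 = 72

LXXII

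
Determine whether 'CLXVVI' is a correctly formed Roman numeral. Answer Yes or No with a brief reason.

'CLXVVI': V should not appear more than once

No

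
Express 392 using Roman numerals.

Convert 392 to Roman numerals:
  392 contains 3×100 (CCC)
  92 contains 1×90 (XC)
  2 contains 2×1 (II)

CCCXCII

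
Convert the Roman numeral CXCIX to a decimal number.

CXCIX: C=100, XC=90, IX=9
100 + 90 + 9 = 199

199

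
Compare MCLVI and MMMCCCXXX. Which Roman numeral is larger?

MCLVI = 1156
MMMCCCXXX = 3330
3330 is larger

MMMCCCXXX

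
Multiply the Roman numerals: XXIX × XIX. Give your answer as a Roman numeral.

XXIX = 29
XIX = 19
29 × 19 = 551

DLI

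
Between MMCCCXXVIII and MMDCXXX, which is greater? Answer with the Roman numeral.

MMCCCXXVIII = 2328
MMDCXXX = 2630
2630 is larger

MMDCXXX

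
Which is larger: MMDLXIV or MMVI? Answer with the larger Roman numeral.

MMDLXIV = 2564
MMVI = 2006
2564 is larger

MMDLXIV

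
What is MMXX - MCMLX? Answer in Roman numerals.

MMXX = 2020
MCMLX = 1960
2020 - 1960 = 60

LX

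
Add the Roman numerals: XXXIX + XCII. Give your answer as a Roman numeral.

XXXIX = 39
XCII = 92
39 + 92 = 131

CXXXI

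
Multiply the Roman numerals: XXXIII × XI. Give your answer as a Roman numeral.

XXXIII = 33
XI = 11
33 × 11 = 363

CCCLXIII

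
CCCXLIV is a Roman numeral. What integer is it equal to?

CCCXLIV: C=100, C=100, C=100, XL=40, IV=4
100 + 100 + 100 + 40 + 4 = 344

344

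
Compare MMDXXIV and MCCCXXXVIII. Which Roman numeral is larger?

MMDXXIV = 2524
MCCCXXXVIII = 1338
2524 is larger

MMDXXIV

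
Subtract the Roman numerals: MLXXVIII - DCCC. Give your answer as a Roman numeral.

MLXXVIII = 1078
DCCC = 800
1078 - 800 = 278

CCLXXVIII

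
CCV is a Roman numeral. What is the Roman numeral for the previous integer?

CCV = 205; previous is 204

CCIV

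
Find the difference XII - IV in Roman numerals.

XII = 12
IV = 4
12 - 4 = 8

VIII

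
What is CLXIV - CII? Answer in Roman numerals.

CLXIV = 164
CII = 102
164 - 102 = 62

LXII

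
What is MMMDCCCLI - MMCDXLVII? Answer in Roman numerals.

MMMDCCCLI = 3851
MMCDXLVII = 2447
3851 - 2447 = 1404

MCDIV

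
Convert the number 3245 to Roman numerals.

Convert 3245 to Roman numerals:
  3245 contains 3×1000 (MMM)
  245 contains 2×100 (CC)
  45 contains 1×40 (XL)
  5 contains 1×5 (V)

MMMCCXLV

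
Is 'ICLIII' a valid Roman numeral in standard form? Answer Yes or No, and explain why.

'ICLIII': Invalid subtractive combination: IC

No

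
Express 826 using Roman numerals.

Convert 826 to Roman numerals:
  826 contains 1×500 (D)
  326 contains 3×100 (CCC)
  26 contains 2×10 (XX)
  6 contains 1×5 (V)
  1 contains 1×1 (I)

DCCCXXVI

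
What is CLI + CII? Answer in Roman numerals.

CLI = 151
CII = 102
151 + 102 = 253

CCLIII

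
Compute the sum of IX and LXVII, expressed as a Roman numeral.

IX = 9
LXVII = 67
9 + 67 = 76

LXXVI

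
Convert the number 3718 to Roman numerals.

Convert 3718 to Roman numerals:
  3718 contains 3×1000 (MMM)
  718 contains 1×500 (D)
  218 contains 2×100 (CC)
  18 contains 1×10 (X)
  8 contains 1×5 (V)
  3 contains 3×1 (III)

MMMDCCXVIII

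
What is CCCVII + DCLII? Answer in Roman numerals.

CCCVII = 307
DCLII = 652
307 + 652 = 959

CMLIX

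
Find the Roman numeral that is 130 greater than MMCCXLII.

MMCCXLII = 2242
2242 + 130 = 2372

MMCCCLXXII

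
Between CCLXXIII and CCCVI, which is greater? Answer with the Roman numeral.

CCLXXIII = 273
CCCVI = 306
306 is larger

CCCVI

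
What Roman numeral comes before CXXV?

CXXV = 125, so the previous integer is 125 - 1 = 124

CXXIV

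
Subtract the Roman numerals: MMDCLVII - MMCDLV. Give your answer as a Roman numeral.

MMDCLVII = 2657
MMCDLV = 2455
2657 - 2455 = 202

CCII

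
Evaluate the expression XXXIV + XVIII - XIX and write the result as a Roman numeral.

XXXIV = 34, XVIII = 18, XIX = 19
34 + 18 = 52
52 - 19 = 33

XXXIII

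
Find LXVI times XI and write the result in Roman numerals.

LXVI = 66
XI = 11
66 × 11 = 726

DCCXXVI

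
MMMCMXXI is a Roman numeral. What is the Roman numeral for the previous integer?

MMMCMXXI = 3921; previous is 3920

MMMCMXX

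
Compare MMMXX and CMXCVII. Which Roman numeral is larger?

MMMXX = 3020
CMXCVII = 997
3020 is larger

MMMXX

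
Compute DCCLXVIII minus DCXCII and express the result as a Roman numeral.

DCCLXVIII = 768
DCXCII = 692
768 - 692 = 76

LXXVI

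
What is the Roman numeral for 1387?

Convert 1387 to Roman numerals:
  1387 contains 1×1000 (M)
  387 contains 3×100 (CCC)
  87 contains 1×50 (L)
  37 contains 3×10 (XXX)
  7 contains 1×5 (V)
  2 contains 2×1 (II)

MCCCLXXXVII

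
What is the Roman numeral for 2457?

Convert 2457 to Roman numerals:
  2457 contains 2×1000 (MM)
  457 contains 1×400 (CD)
  57 contains 1×50 (L)
  7 contains 1×5 (V)
  2 contains 2×1 (II)

MMCDLVII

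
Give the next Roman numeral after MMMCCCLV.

MMMCCCLV = 3355, so the next integer is 3355 + 1 = 3356

MMMCCCLVI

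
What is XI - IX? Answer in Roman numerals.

XI = 11
IX = 9
11 - 9 = 2

II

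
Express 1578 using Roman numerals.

Convert 1578 to Roman numerals:
  1578 contains 1×1000 (M)
  578 contains 1×500 (D)
  78 contains 1×50 (L)
  28 contains 2×10 (XX)
  8 contains 1×5 (V)
  3 contains 3×1 (III)

MDLXXVIII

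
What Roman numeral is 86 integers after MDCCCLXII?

MDCCCLXII = 1862
1862 + 86 = 1948

MCMXLVIII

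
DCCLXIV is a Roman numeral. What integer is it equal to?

DCCLXIV: D=500, C=100, C=100, L=50, X=10, IV=4
500 + 100 + 100 + 50 + 10 + 4 = 764

764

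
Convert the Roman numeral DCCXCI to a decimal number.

DCCXCI: D=500, C=100, C=100, XC=90, I=1
500 + 100 + 100 + 90 + 1 = 791

791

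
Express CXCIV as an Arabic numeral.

CXCIV: C=100, XC=90, IV=4
100 + 90 + 4 = 194

194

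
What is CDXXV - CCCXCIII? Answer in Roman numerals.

CDXXV = 425
CCCXCIII = 393
425 - 393 = 32

XXXII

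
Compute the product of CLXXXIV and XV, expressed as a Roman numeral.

CLXXXIV = 184
XV = 15
184 × 15 = 2760

MMDCCLX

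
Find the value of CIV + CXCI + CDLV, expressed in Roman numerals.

CIV = 104, CXCI = 191, CDLV = 455
104 + 191 = 295
295 + 455 = 750

DCCL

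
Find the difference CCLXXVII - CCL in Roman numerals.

CCLXXVII = 277
CCL = 250
277 - 250 = 27

XXVII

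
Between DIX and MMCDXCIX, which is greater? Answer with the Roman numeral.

DIX = 509
MMCDXCIX = 2499
2499 is larger

MMCDXCIX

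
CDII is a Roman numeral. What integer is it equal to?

CDII: CD=400, I=1, I=1
400 + 1 + 1 = 402

402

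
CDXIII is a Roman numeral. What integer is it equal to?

CDXIII: CD=400, X=10, I=1, I=1, I=1
400 + 10 + 1 + 1 + 1 = 413

413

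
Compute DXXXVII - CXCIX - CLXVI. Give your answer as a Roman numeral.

DXXXVII = 537, CXCIX = 199, CLXVI = 166
537 - 199 = 338
338 - 166 = 172

CLXXII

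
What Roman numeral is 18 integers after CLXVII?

CLXVII = 167
167 + 18 = 185

CLXXXV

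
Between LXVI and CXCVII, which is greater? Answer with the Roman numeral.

LXVI = 66
CXCVII = 197
197 is larger

CXCVII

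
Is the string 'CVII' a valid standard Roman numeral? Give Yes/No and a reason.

'CVII': Check the rules: uses only the symbols I, V, X, L, C, D, M; no symbol is repeated more than three times in a row; V, L and D each appear at most once; no smaller symbol precedes a larger one (values never increase from left to right). Value: C (100) + V (5) + I (1) + I (1) = 107. So it is a valid standard Roman numeral.

Yes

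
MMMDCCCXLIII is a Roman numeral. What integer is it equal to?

MMMDCCCXLIII: M=1000, M=1000, M=1000, D=500, C=100, C=100, C=100, XL=40, I=1, I=1, I=1
1000 + 1000 + 1000 + 500 + 100 + 100 + 100 + 40 + 1 + 1 + 1 = 3843

3843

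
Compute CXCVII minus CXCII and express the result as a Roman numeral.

CXCVII = 197
CXCII = 192
197 - 192 = 5

V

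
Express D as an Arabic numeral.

D: D=500

500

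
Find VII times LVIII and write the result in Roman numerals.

VII = 7
LVIII = 58
7 × 58 = 406

CDVI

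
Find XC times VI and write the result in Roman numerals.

XC = 90
VI = 6
90 × 6 = 540

DXL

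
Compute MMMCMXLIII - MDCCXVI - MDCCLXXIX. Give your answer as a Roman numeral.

MMMCMXLIII = 3943, MDCCXVI = 1716, MDCCLXXIX = 1779
3943 - 1716 = 2227
2227 - 1779 = 448

CDXLVIII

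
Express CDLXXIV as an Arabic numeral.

CDLXXIV: CD=400, L=50, X=10, X=10, IV=4
400 + 50 + 10 + 10 + 4 = 474

474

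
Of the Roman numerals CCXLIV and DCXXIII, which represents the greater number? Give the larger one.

CCXLIV = 244
DCXXIII = 623
623 is larger

DCXXIII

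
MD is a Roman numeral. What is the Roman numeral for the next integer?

MD = 1500, so the next integer is 1500 + 1 = 1501

MDI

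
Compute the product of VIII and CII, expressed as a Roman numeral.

VIII = 8
CII = 102
8 × 102 = 816

DCCCXVI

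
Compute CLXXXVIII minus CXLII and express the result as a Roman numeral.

CLXXXVIII = 188
CXLII = 142
188 - 142 = 46

XLVI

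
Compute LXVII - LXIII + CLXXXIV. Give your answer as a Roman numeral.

LXVII = 67, LXIII = 63, CLXXXIV = 184
67 - 63 = 4
4 + 184 = 188

CLXXXVIII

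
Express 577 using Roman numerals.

Convert 577 to Roman numerals:
  577 contains 1×500 (D)
  77 contains 1×50 (L)
  27 contains 2×10 (XX)
  7 contains 1×5 (V)
  2 contains 2×1 (II)

DLXXVII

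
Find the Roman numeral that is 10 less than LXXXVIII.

LXXXVIII = 88
88 - 10 = 78

LXXVIII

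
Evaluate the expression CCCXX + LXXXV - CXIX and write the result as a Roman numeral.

CCCXX = 320, LXXXV = 85, CXIX = 119
320 + 85 = 405
405 - 119 = 286

CCLXXXVI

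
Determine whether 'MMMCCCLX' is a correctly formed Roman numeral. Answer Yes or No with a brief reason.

'MMMCCCLX': Check the rules: uses only the symbols I, V, X, L, C, D, M; no symbol is repeated more than three times in a row; V, L and D each appear at most once; no smaller symbol precedes a larger one (values never increase from left to right). Value: M (1000) + M (1000) + M (1000) + C (100) + C (100) + C (100) + L (50) + X (10) = 3360. So it is a valid standard Roman numeral.

Yes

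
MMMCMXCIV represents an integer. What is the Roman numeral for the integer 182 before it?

MMMCMXCIV = 3994
3994 - 182 = 3812

MMMDCCCXII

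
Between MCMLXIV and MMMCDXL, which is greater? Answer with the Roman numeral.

MCMLXIV = 1964
MMMCDXL = 3440
3440 is larger

MMMCDXL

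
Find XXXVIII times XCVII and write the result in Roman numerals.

XXXVIII = 38
XCVII = 97
38 × 97 = 3686

MMMDCLXXXVI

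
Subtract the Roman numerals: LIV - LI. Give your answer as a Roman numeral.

LIV = 54
LI = 51
54 - 51 = 3

III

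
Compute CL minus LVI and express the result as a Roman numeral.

CL = 150
LVI = 56
150 - 56 = 94

XCIV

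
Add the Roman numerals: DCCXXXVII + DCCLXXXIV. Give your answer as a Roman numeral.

DCCXXXVII = 737
DCCLXXXIV = 784
737 + 784 = 1521

MDXXI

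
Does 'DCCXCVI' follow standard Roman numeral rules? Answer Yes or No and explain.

'DCCXCVI': Check the rules: uses only the symbols I, V, X, L, C, D, M; no symbol is repeated more than three times in a row; V, L and D each appear at most once; the only place a smaller symbol precedes a larger one is the allowed subtractive pair XC, the symbol right after such a pair (if any) is smaller than the pair's first symbol, and otherwise the values never increase from left to right. Value: D (500) + C (100) + C (100) + XC (90) + V (5) + I (1) = 796. So it is a valid standard Roman numeral.

Yes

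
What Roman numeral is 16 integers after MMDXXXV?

MMDXXXV = 2535
2535 + 16 = 2551

MMDLI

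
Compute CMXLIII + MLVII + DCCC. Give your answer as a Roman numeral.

CMXLIII = 943, MLVII = 1057, DCCC = 800
943 + 1057 = 2000
2000 + 800 = 2800

MMDCCC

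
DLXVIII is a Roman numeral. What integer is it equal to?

DLXVIII: D=500, L=50, X=10, V=5, I=1, I=1, I=1
500 + 50 + 10 + 5 + 1 + 1 + 1 = 568

568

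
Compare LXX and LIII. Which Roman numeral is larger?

LXX = 70
LIII = 53
70 is larger

LXX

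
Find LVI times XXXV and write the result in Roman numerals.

LVI = 56
XXXV = 35
56 × 35 = 1960

MCMLX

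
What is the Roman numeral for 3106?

Convert 3106 to Roman numerals:
  3106 contains 3×1000 (MMM)
  106 contains 1×100 (C)
  6 contains 1×5 (V)
  1 contains 1×1 (I)

MMMCVI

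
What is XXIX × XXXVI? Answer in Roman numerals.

XXIX = 29
XXXVI = 36
29 × 36 = 1044

MXLIV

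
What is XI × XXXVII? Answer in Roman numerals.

XI = 11
XXXVII = 37
11 × 37 = 407

CDVII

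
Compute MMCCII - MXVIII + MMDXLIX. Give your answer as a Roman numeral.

MMCCII = 2202, MXVIII = 1018, MMDXLIX = 2549
2202 - 1018 = 1184
1184 + 2549 = 3733

MMMDCCXXXIII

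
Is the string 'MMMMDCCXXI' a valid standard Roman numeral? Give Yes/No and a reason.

'MMMMDCCXXI': More than 3 consecutive M's

No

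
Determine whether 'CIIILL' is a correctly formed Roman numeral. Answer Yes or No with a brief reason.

'CIIILL': L should not appear more than once

No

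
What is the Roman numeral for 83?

Convert 83 to Roman numerals:
  83 contains 1×50 (L)
  33 contains 3×10 (XXX)
  3 contains 3×1 (III)

LXXXIII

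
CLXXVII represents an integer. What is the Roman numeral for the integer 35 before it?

CLXXVII = 177
177 - 35 = 142

CXLII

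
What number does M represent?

M: M=1000

1000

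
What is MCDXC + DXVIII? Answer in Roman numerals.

MCDXC = 1490
DXVIII = 518
1490 + 518 = 2008

MMVIII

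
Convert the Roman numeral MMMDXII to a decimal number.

MMMDXII: M=1000, M=1000, M=1000, D=500, X=10, I=1, I=1
1000 + 1000 + 1000 + 500 + 10 + 1 + 1 = 3512

3512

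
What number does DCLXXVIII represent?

DCLXXVIII: D=500, C=100, L=50, X=10, X=10, V=5, I=1, I=1, I=1
500 + 100 + 50 + 10 + 10 + 5 + 1 + 1 + 1 = 678

678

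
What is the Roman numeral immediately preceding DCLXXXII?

DCLXXXII = 682; previous is 681

DCLXXXI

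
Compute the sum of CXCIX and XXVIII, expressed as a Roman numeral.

CXCIX = 199
XXVIII = 28
199 + 28 = 227

CCXXVII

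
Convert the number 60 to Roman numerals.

Convert 60 to Roman numerals:
  60 contains 1×50 (L)
  10 contains 1×10 (X)

LX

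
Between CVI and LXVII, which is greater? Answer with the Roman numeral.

CVI = 106
LXVII = 67
106 is larger

CVI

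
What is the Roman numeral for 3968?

Convert 3968 to Roman numerals:
  3968 contains 3×1000 (MMM)
  968 contains 1×900 (CM)
  68 contains 1×50 (L)
  18 contains 1×10 (X)
  8 contains 1×5 (V)
  3 contains 3×1 (III)

MMMCMLXVIII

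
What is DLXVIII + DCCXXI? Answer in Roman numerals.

DLXVIII = 568
DCCXXI = 721
568 + 721 = 1289

MCCLXXXIX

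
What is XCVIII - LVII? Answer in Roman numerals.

XCVIII = 98
LVII = 57
98 - 57 = 41

XLI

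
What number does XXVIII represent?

XXVIII: X=10, X=10, V=5, I=1, I=1, I=1
10 + 10 + 5 + 1 + 1 + 1 = 28

28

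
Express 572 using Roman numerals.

Convert 572 to Roman numerals:
  572 contains 1×500 (D)
  72 contains 1×50 (L)
  22 contains 2×10 (XX)
  2 contains 2×1 (II)

DLXXII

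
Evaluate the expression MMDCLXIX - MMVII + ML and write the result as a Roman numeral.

MMDCLXIX = 2669, MMVII = 2007, ML = 1050
2669 - 2007 = 662
662 + 1050 = 1712

MDCCXII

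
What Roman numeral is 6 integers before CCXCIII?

CCXCIII = 293
293 - 6 = 287

CCLXXXVII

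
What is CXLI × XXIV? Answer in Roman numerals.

CXLI = 141
XXIV = 24
141 × 24 = 3384

MMMCCCLXXXIV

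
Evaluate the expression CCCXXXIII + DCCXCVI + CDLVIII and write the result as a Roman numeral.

CCCXXXIII = 333, DCCXCVI = 796, CDLVIII = 458
333 + 796 = 1129
1129 + 458 = 1587

MDLXXXVII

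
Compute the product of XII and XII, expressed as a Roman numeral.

XII = 12
XII = 12
12 × 12 = 144

CXLIV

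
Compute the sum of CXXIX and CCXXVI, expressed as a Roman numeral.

CXXIX = 129
CCXXVI = 226
129 + 226 = 355

CCCLV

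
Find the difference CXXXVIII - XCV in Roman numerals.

CXXXVIII = 138
XCV = 95
138 - 95 = 43

XLIII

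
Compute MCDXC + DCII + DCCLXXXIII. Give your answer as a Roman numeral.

MCDXC = 1490, DCII = 602, DCCLXXXIII = 783
1490 + 602 = 2092
2092 + 783 = 2875

MMDCCCLXXV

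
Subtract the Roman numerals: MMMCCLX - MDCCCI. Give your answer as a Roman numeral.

MMMCCLX = 3260
MDCCCI = 1801
3260 - 1801 = 1459

MCDLIX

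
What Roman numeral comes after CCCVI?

CCCVI = 306; next is 307

CCCVII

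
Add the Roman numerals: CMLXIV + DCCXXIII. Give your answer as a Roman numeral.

CMLXIV = 964
DCCXXIII = 723
964 + 723 = 1687

MDCLXXXVII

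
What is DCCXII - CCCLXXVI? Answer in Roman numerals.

DCCXII = 712
CCCLXXVI = 376
712 - 376 = 336

CCCXXXVI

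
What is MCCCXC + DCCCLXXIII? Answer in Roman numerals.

MCCCXC = 1390
DCCCLXXIII = 873
1390 + 873 = 2263

MMCCLXIII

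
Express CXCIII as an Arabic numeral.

CXCIII: C=100, XC=90, I=1, I=1, I=1
100 + 90 + 1 + 1 + 1 = 193

193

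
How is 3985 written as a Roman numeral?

Convert 3985 to Roman numerals:
  3985 contains 3×1000 (MMM)
  985 contains 1×900 (CM)
  85 contains 1×50 (L)
  35 contains 3×10 (XXX)
  5 contains 1×5 (V)

MMMCMLXXXV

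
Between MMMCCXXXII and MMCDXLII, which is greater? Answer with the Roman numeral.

MMMCCXXXII = 3232
MMCDXLII = 2442
3232 is larger

MMMCCXXXII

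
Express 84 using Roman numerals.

Convert 84 to Roman numerals:
  84 contains 1×50 (L)
  34 contains 3×10 (XXX)
  4 contains 1×4 (IV)

LXXXIV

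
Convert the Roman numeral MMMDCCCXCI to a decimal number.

MMMDCCCXCI: M=1000, M=1000, M=1000, D=500, C=100, C=100, C=100, XC=90, I=1
1000 + 1000 + 1000 + 500 + 100 + 100 + 100 + 90 + 1 = 3891

3891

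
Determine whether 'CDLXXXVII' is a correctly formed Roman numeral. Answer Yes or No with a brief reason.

'CDLXXXVII': Check the rules: uses only the symbols I, V, X, L, C, D, M; no symbol is repeated more than three times in a row; V, L and D each appear at most once; the only place a smaller symbol precedes a larger one is the allowed subtractive pair CD, the symbol right after such a pair (if any) is smaller than the pair's first symbol, and otherwise the values never increase from left to right. Value: CD (400) + L (50) + X (10) + X (10) + X (10) + V (5) + I (1) + I (1) = 487. So it is a valid standard Roman numeral.

Yes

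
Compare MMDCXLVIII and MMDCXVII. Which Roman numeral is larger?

MMDCXLVIII = 2648
MMDCXVII = 2617
2648 is larger

MMDCXLVIII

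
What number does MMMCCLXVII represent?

MMMCCLXVII: M=1000, M=1000, M=1000, C=100, C=100, L=50, X=10, V=5, I=1, I=1
1000 + 1000 + 1000 + 100 + 100 + 50 + 10 + 5 + 1 + 1 = 3267

3267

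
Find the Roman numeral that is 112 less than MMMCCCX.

MMMCCCX = 3310
3310 - 112 = 3198

MMMCXCVIII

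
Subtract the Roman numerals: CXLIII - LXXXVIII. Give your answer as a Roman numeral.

CXLIII = 143
LXXXVIII = 88
143 - 88 = 55

LV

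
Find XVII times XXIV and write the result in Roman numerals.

XVII = 17
XXIV = 24
17 × 24 = 408

CDVIII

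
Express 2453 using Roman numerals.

Convert 2453 to Roman numerals:
  2453 contains 2×1000 (MM)
  453 contains 1×400 (CD)
  53 contains 1×50 (L)
  3 contains 3×1 (III)

MMCDLIII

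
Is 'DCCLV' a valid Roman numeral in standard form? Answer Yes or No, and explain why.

'DCCLV': Check the rules: uses only the symbols I, V, X, L, C, D, M; no symbol is repeated more than three times in a row; V, L and D each appear at most once; no smaller symbol precedes a larger one (values never increase from left to right). Value: D (500) + C (100) + C (100) + L (50) + V (5) = 755. So it is a valid standard Roman numeral.

Yes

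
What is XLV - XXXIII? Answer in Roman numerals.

XLV = 45
XXXIII = 33
45 - 33 = 12

XII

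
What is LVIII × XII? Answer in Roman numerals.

LVIII = 58
XII = 12
58 × 12 = 696

DCXCVI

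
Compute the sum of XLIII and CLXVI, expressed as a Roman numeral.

XLIII = 43
CLXVI = 166
43 + 166 = 209

CCIX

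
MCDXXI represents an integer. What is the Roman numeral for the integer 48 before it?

MCDXXI = 1421
1421 - 48 = 1373

MCCCLXXIII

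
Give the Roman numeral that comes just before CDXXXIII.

CDXXXIII = 433, so the previous integer is 433 - 1 = 432

CDXXXII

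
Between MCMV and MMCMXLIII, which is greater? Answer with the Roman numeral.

MCMV = 1905
MMCMXLIII = 2943
2943 is larger

MMCMXLIII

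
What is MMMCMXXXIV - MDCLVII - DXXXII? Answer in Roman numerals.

MMMCMXXXIV = 3934, MDCLVII = 1657, DXXXII = 532
3934 - 1657 = 2277
2277 - 532 = 1745

MDCCXLV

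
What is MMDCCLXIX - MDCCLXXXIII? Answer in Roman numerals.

MMDCCLXIX = 2769
MDCCLXXXIII = 1783
2769 - 1783 = 986

CMLXXXVI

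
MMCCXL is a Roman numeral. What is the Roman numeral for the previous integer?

MMCCXL = 2240, so the previous integer is 2240 - 1 = 2239

MMCCXXXIX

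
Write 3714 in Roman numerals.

Convert 3714 to Roman numerals:
  3714 contains 3×1000 (MMM)
  714 contains 1×500 (D)
  214 contains 2×100 (CC)
  14 contains 1×10 (X)
  4 contains 1×4 (IV)

MMMDCCXIV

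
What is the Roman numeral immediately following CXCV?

CXCV = 195, so the next integer is 195 + 1 = 196

CXCVI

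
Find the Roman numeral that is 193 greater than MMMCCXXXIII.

MMMCCXXXIII = 3233
3233 + 193 = 3426

MMMCDXXVI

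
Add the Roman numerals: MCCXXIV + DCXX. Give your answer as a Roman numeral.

MCCXXIV = 1224
DCXX = 620
1224 + 620 = 1844

MDCCCXLIV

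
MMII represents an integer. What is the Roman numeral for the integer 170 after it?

MMII = 2002
2002 + 170 = 2172

MMCLXXII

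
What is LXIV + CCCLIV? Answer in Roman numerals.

LXIV = 64
CCCLIV = 354
64 + 354 = 418

CDXVIII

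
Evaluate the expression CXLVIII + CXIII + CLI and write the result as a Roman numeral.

CXLVIII = 148, CXIII = 113, CLI = 151
148 + 113 = 261
261 + 151 = 412

CDXII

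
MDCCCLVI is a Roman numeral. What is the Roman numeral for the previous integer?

MDCCCLVI = 1856; previous is 1855

MDCCCLV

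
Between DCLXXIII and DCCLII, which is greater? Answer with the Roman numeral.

DCLXXIII = 673
DCCLII = 752
752 is larger

DCCLII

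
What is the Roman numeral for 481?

Convert 481 to Roman numerals:
  481 contains 1×400 (CD)
  81 contains 1×50 (L)
  31 contains 3×10 (XXX)
  1 contains 1×1 (I)

CDLXXXI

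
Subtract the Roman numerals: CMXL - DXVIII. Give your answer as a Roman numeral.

CMXL = 940
DXVIII = 518
940 - 518 = 422

CDXXII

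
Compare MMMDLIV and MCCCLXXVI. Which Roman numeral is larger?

MMMDLIV = 3554
MCCCLXXVI = 1376
3554 is larger

MMMDLIV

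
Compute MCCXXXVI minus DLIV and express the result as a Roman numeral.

MCCXXXVI = 1236
DLIV = 554
1236 - 554 = 682

DCLXXXII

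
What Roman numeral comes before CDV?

CDV = 405; previous is 404

CDIV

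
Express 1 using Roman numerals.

Convert 1 to Roman numerals:
  1 contains 1×1 (I)

I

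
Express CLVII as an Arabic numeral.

CLVII: C=100, L=50, V=5, I=1, I=1
100 + 50 + 5 + 1 + 1 = 157

157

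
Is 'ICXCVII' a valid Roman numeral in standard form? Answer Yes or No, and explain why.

'ICXCVII': Invalid subtractive combination: IC

No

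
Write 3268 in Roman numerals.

Convert 3268 to Roman numerals:
  3268 contains 3×1000 (MMM)
  268 contains 2×100 (CC)
  68 contains 1×50 (L)
  18 contains 1×10 (X)
  8 contains 1×5 (V)
  3 contains 3×1 (III)

MMMCCLXVIII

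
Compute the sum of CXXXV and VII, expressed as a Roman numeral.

CXXXV = 135
VII = 7
135 + 7 = 142

CXLII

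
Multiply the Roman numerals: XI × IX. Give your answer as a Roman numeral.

XI = 11
IX = 9
11 × 9 = 99

XCIX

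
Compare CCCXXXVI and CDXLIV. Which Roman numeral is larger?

CCCXXXVI = 336
CDXLIV = 444
444 is larger

CDXLIV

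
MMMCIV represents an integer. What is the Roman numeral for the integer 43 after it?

MMMCIV = 3104
3104 + 43 = 3147

MMMCXLVII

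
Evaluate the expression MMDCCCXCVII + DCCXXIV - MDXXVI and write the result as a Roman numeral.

MMDCCCXCVII = 2897, DCCXXIV = 724, MDXXVI = 1526
2897 + 724 = 3621
3621 - 1526 = 2095

MMXCV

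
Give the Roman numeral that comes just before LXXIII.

LXXIII = 73, so the previous integer is 73 - 1 = 72

LXXII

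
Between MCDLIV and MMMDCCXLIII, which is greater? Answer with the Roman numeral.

MCDLIV = 1454
MMMDCCXLIII = 3743
3743 is larger

MMMDCCXLIII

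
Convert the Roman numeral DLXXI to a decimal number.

DLXXI: D=500, L=50, X=10, X=10, I=1
500 + 50 + 10 + 10 + 1 = 571

571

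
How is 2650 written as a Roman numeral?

Convert 2650 to Roman numerals:
  2650 contains 2×1000 (MM)
  650 contains 1×500 (D)
  150 contains 1×100 (C)
  50 contains 1×50 (L)

MMDCL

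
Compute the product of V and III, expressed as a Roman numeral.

V = 5
III = 3
5 × 3 = 15

XV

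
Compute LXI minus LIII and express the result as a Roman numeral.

LXI = 61
LIII = 53
61 - 53 = 8

VIII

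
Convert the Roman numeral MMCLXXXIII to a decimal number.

MMCLXXXIII: M=1000, M=1000, C=100, L=50, X=10, X=10, X=10, I=1, I=1, I=1
1000 + 1000 + 100 + 50 + 10 + 10 + 10 + 1 + 1 + 1 = 2183

2183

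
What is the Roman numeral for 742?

Convert 742 to Roman numerals:
  742 contains 1×500 (D)
  242 contains 2×100 (CC)
  42 contains 1×40 (XL)
  2 contains 2×1 (II)

DCCXLII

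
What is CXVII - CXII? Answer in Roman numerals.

CXVII = 117
CXII = 112
117 - 112 = 5

V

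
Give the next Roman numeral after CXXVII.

CXXVII = 127, so the next integer is 127 + 1 = 128

CXXVIII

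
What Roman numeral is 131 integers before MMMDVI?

MMMDVI = 3506
3506 - 131 = 3375

MMMCCCLXXV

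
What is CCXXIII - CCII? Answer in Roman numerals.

CCXXIII = 223
CCII = 202
223 - 202 = 21

XXI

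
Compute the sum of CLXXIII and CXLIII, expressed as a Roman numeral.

CLXXIII = 173
CXLIII = 143
173 + 143 = 316

CCCXVI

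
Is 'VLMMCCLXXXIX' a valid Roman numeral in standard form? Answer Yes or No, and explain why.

'VLMMCCLXXXIX': L should not appear more than once

No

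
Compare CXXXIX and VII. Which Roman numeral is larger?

CXXXIX = 139
VII = 7
139 is larger

CXXXIX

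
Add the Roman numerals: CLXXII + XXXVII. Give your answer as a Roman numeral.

CLXXII = 172
XXXVII = 37
172 + 37 = 209

CCIX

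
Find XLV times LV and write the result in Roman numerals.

XLV = 45
LV = 55
45 × 55 = 2475

MMCDLXXV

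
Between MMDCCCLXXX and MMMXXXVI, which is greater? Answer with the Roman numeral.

MMDCCCLXXX = 2880
MMMXXXVI = 3036
3036 is larger

MMMXXXVI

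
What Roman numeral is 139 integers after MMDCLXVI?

MMDCLXVI = 2666
2666 + 139 = 2805

MMDCCCV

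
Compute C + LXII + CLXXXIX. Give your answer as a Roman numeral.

C = 100, LXII = 62, CLXXXIX = 189
100 + 62 = 162
162 + 189 = 351

CCCLI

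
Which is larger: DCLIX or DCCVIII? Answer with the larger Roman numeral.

DCLIX = 659
DCCVIII = 708
708 is larger

DCCVIII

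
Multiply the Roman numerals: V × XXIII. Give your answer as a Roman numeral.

V = 5
XXIII = 23
5 × 23 = 115

CXV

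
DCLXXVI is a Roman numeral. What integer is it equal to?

DCLXXVI: D=500, C=100, L=50, X=10, X=10, V=5, I=1
500 + 100 + 50 + 10 + 10 + 5 + 1 = 676

676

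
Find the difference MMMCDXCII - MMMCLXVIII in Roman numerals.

MMMCDXCII = 3492
MMMCLXVIII = 3168
3492 - 3168 = 324

CCCXXIV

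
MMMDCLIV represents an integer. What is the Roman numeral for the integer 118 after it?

MMMDCLIV = 3654
3654 + 118 = 3772

MMMDCCLXXII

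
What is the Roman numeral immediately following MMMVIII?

MMMVIII = 3008, so the next integer is 3008 + 1 = 3009

MMMIX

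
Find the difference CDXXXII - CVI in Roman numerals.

CDXXXII = 432
CVI = 106
432 - 106 = 326

CCCXXVI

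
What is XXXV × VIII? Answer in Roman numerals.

XXXV = 35
VIII = 8
35 × 8 = 280

CCLXXX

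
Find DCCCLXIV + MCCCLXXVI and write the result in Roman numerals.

DCCCLXIV = 864
MCCCLXXVI = 1376
864 + 1376 = 2240

MMCCXL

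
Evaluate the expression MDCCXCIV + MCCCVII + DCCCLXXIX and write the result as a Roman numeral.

MDCCXCIV = 1794, MCCCVII = 1307, DCCCLXXIX = 879
1794 + 1307 = 3101
3101 + 879 = 3980

MMMCMLXXX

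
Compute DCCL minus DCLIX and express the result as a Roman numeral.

DCCL = 750
DCLIX = 659
750 - 659 = 91

XCI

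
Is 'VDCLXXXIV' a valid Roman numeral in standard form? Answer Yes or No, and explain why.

'VDCLXXXIV': V should not appear more than once

No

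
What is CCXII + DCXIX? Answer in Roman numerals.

CCXII = 212
DCXIX = 619
212 + 619 = 831

DCCCXXXI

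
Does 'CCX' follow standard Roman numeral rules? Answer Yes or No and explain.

'CCX': Check the rules: uses only the symbols I, V, X, L, C, D, M; no symbol is repeated more than three times in a row; V, L and D each appear at most once; no smaller symbol precedes a larger one (values never increase from left to right). Value: C (100) + C (100) + X (10) = 210. So it is a valid standard Roman numeral.

Yes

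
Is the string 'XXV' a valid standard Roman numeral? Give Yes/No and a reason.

'XXV': Check the rules: uses only the symbols I, V, X, L, C, D, M; no symbol is repeated more than three times in a row; V, L and D each appear at most once; no smaller symbol precedes a larger one (values never increase from left to right). Value: X (10) + X (10) + V (5) = 25. So it is a valid standard Roman numeral.

Yes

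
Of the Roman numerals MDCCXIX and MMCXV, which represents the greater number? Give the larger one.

MDCCXIX = 1719
MMCXV = 2115
2115 is larger

MMCXV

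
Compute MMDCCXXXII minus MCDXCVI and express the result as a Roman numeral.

MMDCCXXXII = 2732
MCDXCVI = 1496
2732 - 1496 = 1236

MCCXXXVI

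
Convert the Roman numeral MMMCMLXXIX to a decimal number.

MMMCMLXXIX: M=1000, M=1000, M=1000, CM=900, L=50, X=10, X=10, IX=9
1000 + 1000 + 1000 + 900 + 50 + 10 + 10 + 9 = 3979

3979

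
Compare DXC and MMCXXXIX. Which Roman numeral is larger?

DXC = 590
MMCXXXIX = 2139
2139 is larger

MMCXXXIX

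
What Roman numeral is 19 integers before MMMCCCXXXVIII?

MMMCCCXXXVIII = 3338
3338 - 19 = 3319

MMMCCCXIX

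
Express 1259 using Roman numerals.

Convert 1259 to Roman numerals:
  1259 contains 1×1000 (M)
  259 contains 2×100 (CC)
  59 contains 1×50 (L)
  9 contains 1×9 (IX)

MCCLIX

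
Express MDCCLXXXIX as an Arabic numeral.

MDCCLXXXIX: M=1000, D=500, C=100, C=100, L=50, X=10, X=10, X=10, IX=9
1000 + 500 + 100 + 100 + 50 + 10 + 10 + 10 + 9 = 1789

1789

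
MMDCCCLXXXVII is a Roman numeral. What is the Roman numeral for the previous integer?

MMDCCCLXXXVII = 2887, so the previous integer is 2887 - 1 = 2886

MMDCCCLXXXVI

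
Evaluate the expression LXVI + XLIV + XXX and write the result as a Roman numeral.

LXVI = 66, XLIV = 44, XXX = 30
66 + 44 = 110
110 + 30 = 140

CXL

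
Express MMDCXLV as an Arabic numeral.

MMDCXLV: M=1000, M=1000, D=500, C=100, XL=40, V=5
1000 + 1000 + 500 + 100 + 40 + 5 = 2645

2645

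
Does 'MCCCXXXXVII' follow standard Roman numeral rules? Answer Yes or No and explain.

'MCCCXXXXVII': More than 3 consecutive X's

No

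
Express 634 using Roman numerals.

Convert 634 to Roman numerals:
  634 contains 1×500 (D)
  134 contains 1×100 (C)
  34 contains 3×10 (XXX)
  4 contains 1×4 (IV)

DCXXXIV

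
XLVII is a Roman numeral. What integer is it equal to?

XLVII: XL=40, V=5, I=1, I=1
40 + 5 + 1 + 1 = 47

47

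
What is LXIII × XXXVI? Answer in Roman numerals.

LXIII = 63
XXXVI = 36
63 × 36 = 2268

MMCCLXVIII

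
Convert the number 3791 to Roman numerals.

Convert 3791 to Roman numerals:
  3791 contains 3×1000 (MMM)
  791 contains 1×500 (D)
  291 contains 2×100 (CC)
  91 contains 1×90 (XC)
  1 contains 1×1 (I)

MMMDCCXCI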